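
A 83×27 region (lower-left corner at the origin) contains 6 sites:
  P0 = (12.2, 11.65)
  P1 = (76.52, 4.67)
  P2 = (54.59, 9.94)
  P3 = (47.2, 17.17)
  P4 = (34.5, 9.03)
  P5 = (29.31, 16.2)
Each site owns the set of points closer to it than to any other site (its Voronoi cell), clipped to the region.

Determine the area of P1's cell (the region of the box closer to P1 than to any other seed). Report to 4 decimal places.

Area of P1's cell: 430.8195

1. box [0,83]×[0,27]: [(0, 0) (83, 0) (83, 27) (0, 27)]
2. ⊥bis P1·P0 via (44.36,8.16): [(43.4745, 0) (83, 0) (83, 27) (46.4045, 27)]  |A|=1027.6336
3. ⊥bis P1·P2 via (65.555,7.305): [(63.7995, 0) (83, 0) (83, 27) (70.2879, 27)]  |A|=430.8195
4. ⊥bis P1·P3 via (61.86,10.92): [(63.7995, 0) (83, 0) (83, 27) (70.2879, 27)]  |A|=430.8195
5. ⊥bis P1·P4 via (55.51,6.85): [(63.7995, 0) (83, 0) (83, 27) (70.2879, 27)]  |A|=430.8195
6. ⊥bis P1·P5 via (52.915,10.435): [(63.7995, 0) (83, 0) (83, 27) (70.2879, 27)]  |A|=430.8195
7. canonical 4-gon: [(63.7995, 0) (83, 0) (83, 27) (70.2879, 27)]
8. shoelace: 430.8195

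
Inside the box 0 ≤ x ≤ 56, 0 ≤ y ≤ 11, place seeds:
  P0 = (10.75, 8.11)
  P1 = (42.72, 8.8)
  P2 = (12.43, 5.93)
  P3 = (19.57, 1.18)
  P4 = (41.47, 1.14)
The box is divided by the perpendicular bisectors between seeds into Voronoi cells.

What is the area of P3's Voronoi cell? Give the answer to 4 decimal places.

Area of P3's cell: 142.7335

1. box [0,56]×[0,11]: [(0, 0) (56, 0) (56, 11) (0, 11)]
2. ⊥bis P3·P0 via (15.16,4.645): [(11.5104, 0) (56, 0) (56, 11) (20.1532, 11)]  |A|=441.8504
3. ⊥bis P3·P1 via (31.145,4.99): [(11.5104, 0) (32.7875, 0) (29.1668, 11) (20.1532, 11)]  |A|=166.5988
4. ⊥bis P3·P2 via (16,3.555): [(13.635, 0) (32.7875, 0) (29.1668, 11) (20.9529, 11)]  |A|=150.5151
5. ⊥bis P3·P4 via (30.52,1.16): [(13.635, 0) (30.5179, 0) (30.5304, 6.8572) (29.1668, 11) (20.9529, 11)]  |A|=142.7335
6. canonical 5-gon: [(13.635, 0) (30.5179, 0) (30.5304, 6.8572) (29.1668, 11) (20.9529, 11)]
7. shoelace: 142.7335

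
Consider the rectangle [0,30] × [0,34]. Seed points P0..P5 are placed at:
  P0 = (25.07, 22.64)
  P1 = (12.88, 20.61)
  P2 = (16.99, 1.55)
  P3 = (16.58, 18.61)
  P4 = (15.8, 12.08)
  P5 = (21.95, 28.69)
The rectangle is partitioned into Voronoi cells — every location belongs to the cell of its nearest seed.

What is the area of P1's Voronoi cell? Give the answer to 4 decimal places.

Area of P1's cell: 285.0061

1. box [0,30]×[0,34]: [(0, 0) (30, 0) (30, 34) (0, 34)]
2. ⊥bis P1·P0 via (18.975,21.625): [(0, 0) (22.5762, 0) (16.9142, 34) (0, 34)]  |A|=671.3368
3. ⊥bis P1·P2 via (14.935,11.08): [(0, 7.8595) (20.5301, 12.2865) (16.9142, 34) (0, 34)]  |A|=451.9672
4. ⊥bis P1·P3 via (14.73,19.61): [(0, 7.8595) (9.4838, 9.9045) (18.2317, 26.0882) (16.9142, 34) (0, 34)]  |A|=373.0007
5. ⊥bis P1·P4 via (14.34,16.345): [(0, 11.4361) (12.653, 15.7675) (18.2317, 26.0882) (16.9142, 34) (0, 34)]  |A|=325.8122
6. ⊥bis P1·P5 via (17.415,24.65): [(0, 11.4361) (12.653, 15.7675) (17.4395, 24.6225) (9.0856, 34) (0, 34)]  |A|=285.0061
7. canonical 5-gon: [(0, 11.4361) (12.653, 15.7675) (17.4395, 24.6225) (9.0856, 34) (0, 34)]
8. shoelace: 285.0061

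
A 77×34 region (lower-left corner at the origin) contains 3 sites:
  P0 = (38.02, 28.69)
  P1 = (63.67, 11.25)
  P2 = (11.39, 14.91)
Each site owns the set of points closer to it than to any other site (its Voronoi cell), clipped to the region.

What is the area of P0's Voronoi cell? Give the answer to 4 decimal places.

Area of P0's cell: 735.6518

1. box [0,77]×[0,34]: [(0, 0) (77, 0) (77, 34) (0, 34)]
2. ⊥bis P0·P1 via (50.845,19.97): [(0, 0) (37.267, 0) (60.3843, 34) (0, 34)]  |A|=1660.0715
3. ⊥bis P0·P2 via (24.705,21.8): [(35.9857, 0) (37.267, 0) (60.3843, 34) (18.392, 34)]  |A|=735.6518
4. canonical 4-gon: [(35.9857, 0) (37.267, 0) (60.3843, 34) (18.392, 34)]
5. shoelace: 735.6518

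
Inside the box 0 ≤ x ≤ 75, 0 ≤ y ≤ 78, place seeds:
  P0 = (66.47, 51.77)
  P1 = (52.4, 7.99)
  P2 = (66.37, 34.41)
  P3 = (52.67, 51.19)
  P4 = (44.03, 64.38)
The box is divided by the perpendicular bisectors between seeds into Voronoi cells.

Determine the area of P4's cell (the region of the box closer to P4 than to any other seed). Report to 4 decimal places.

Area of P4's cell: 1962.1459

1. box [0,75]×[0,78]: [(0, 0) (75, 0) (75, 78) (0, 78)]
2. ⊥bis P4·P0 via (55.25,58.075): [(0, 0) (22.6152, 0) (66.4467, 78) (0, 78)]  |A|=3473.4132
3. ⊥bis P4·P1 via (48.215,36.185): [(0, 29.0284) (42.4699, 35.3322) (66.4467, 78) (0, 78)]  |A|=2457.4743
4. ⊥bis P4·P2 via (55.2,49.395): [(0, 29.0284) (34.8087, 34.1951) (46.8925, 43.2025) (66.4467, 78) (0, 78)]  |A|=2429.8414
5. ⊥bis P4·P3 via (48.35,57.785): [(0, 29.0284) (5.7533, 29.8824) (59.0115, 64.7687) (66.4467, 78) (0, 78)]  |A|=1962.1459
6. canonical 5-gon: [(0, 29.0284) (5.7533, 29.8824) (59.0115, 64.7687) (66.4467, 78) (0, 78)]
7. shoelace: 1962.1459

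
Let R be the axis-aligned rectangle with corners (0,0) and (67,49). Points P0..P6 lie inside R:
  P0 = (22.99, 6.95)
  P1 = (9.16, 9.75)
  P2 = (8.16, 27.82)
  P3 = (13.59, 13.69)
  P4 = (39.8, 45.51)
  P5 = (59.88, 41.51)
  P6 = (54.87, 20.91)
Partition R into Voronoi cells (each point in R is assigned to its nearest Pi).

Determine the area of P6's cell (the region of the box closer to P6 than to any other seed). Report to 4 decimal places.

Area of P6's cell: 864.1026

1. box [0,67]×[0,49]: [(0, 0) (67, 0) (67, 49) (0, 49)]
2. ⊥bis P6·P0 via (38.93,13.93): [(45.0298, 0) (67, 0) (67, 49) (23.5731, 49)]  |A|=1602.2275
3. ⊥bis P6·P1 via (32.015,15.33): [(24.0736, 47.8572) (45.0298, 0) (67, 0) (67, 49) (23.7945, 49)]  |A|=1602.1009
4. ⊥bis P6·P2 via (31.515,24.365): [(32.2336, 29.2224) (45.0298, 0) (67, 0) (67, 49) (35.1594, 49)]  |A|=1487.6536
5. ⊥bis P6·P3 via (34.23,17.3): [(32.2336, 29.2224) (45.0298, 0) (67, 0) (67, 49) (35.1594, 49)]  |A|=1487.6536
6. ⊥bis P6·P4 via (47.335,33.21): [(34.0509, 25.0722) (45.0298, 0) (67, 0) (67, 45.2568)]  |A|=1021.0045
7. ⊥bis P6·P5 via (57.375,31.21): [(47.8512, 33.5262) (34.0509, 25.0722) (45.0298, 0) (67, 0) (67, 28.8692)]  |A|=864.1026
8. canonical 5-gon: [(47.8512, 33.5262) (34.0509, 25.0722) (45.0298, 0) (67, 0) (67, 28.8692)]
9. shoelace: 864.1026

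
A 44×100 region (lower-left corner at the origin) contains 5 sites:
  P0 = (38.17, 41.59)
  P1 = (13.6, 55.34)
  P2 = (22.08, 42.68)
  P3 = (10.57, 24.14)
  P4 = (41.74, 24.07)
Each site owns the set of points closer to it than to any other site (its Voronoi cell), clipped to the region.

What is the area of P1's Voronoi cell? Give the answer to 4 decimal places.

1. box [0,44]×[0,100]: [(0, 0) (44, 0) (44, 100) (0, 100)]
2. ⊥bis P1·P0 via (25.885,48.465): [(0, 2.2109) (44, 80.8349) (44, 100) (0, 100)]  |A|=2572.9942
3. ⊥bis P1·P2 via (17.84,49.01): [(0, 37.0603) (31.1968, 57.9568) (44, 80.8349) (44, 100) (0, 100)]  |A|=2029.3982
4. ⊥bis P1·P3 via (12.085,39.74): [(0, 40.9136) (5.0243, 40.4257) (31.1968, 57.9568) (44, 80.8349) (44, 100) (0, 100)]  |A|=2019.7181
5. ⊥bis P1·P4 via (27.67,39.705): [(0, 40.9136) (5.0243, 40.4257) (31.1968, 57.9568) (44, 80.8349) (44, 100) (0, 100)]  |A|=2019.7181
6. canonical 6-gon: [(0, 40.9136) (5.0243, 40.4257) (31.1968, 57.9568) (44, 80.8349) (44, 100) (0, 100)]
7. shoelace: 2019.7181

Area of P1's cell: 2019.7181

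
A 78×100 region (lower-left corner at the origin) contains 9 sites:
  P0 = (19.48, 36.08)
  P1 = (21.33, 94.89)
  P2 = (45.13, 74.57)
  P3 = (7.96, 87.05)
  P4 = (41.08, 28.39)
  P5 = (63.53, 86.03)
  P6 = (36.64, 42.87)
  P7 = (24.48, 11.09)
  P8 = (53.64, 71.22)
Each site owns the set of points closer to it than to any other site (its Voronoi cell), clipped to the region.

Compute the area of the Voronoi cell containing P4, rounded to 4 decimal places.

1. box [0,78]×[0,100]: [(0, 0) (78, 0) (78, 100) (0, 100)]
2. ⊥bis P4·P0 via (30.28,32.235): [(18.8037, 0) (78, 0) (78, 100) (54.4056, 100)]  |A|=4139.5331
3. ⊥bis P4·P1 via (31.205,61.64): [(41.8771, 64.8095) (18.8037, 0) (78, 0) (78, 75.5378)]  |A|=3282.5612
4. ⊥bis P4·P2 via (43.105,51.48): [(37.3124, 51.988) (18.8037, 0) (78, 0) (78, 48.4197)]  |A|=2523.7875
5. ⊥bis P4·P3 via (24.52,57.72): [(37.3124, 51.988) (18.8037, 0) (78, 0) (78, 48.4197)]  |A|=2523.7875
6. ⊥bis P4·P5 via (52.305,57.21): [(73.9655, 48.7735) (37.3124, 51.988) (18.8037, 0) (78, 0) (78, 47.2021)]  |A|=2521.3314
7. ⊥bis P4·P6 via (38.86,35.63): [(77.3832, 47.4424) (30.5854, 33.0928) (18.8037, 0) (78, 0) (78, 47.2021)]  |A|=2108.5658
8. ⊥bis P4·P7 via (32.78,19.74): [(77.3832, 47.4424) (30.5854, 33.0928) (27.6008, 24.7096) (53.3524, 0) (78, 0) (78, 47.2021)]  |A|=1681.7237
9. ⊥bis P4·P8 via (47.36,49.805): [(66.6449, 44.1497) (30.5854, 33.0928) (27.6008, 24.7096) (53.3524, 0) (78, 0) (78, 40.8197)]  |A|=1643.1819
10. canonical 6-gon: [(66.6449, 44.1497) (30.5854, 33.0928) (27.6008, 24.7096) (53.3524, 0) (78, 0) (78, 40.8197)]
11. shoelace: 1643.1819

Area of P4's cell: 1643.1819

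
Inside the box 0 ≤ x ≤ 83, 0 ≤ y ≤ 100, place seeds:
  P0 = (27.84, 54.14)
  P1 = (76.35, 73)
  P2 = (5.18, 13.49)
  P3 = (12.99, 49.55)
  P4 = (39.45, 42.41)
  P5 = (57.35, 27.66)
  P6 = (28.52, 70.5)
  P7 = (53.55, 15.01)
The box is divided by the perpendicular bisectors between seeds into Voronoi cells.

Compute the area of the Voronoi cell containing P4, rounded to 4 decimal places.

1. box [0,83]×[0,100]: [(0, 0) (83, 0) (83, 100) (0, 100)]
2. ⊥bis P4·P0 via (33.645,48.275): [(0, 14.9742) (0, 0) (83, 0) (83, 97.1251)]  |A|=4652.1203
3. ⊥bis P4·P1 via (57.9,57.705): [(51.2622, 65.712) (0, 14.9742) (0, 0) (83, 0) (83, 27.4275)]  |A|=3546.0963
4. ⊥bis P4·P2 via (22.315,27.95): [(51.2622, 65.712) (18.1256, 32.9144) (45.9016, 0) (83, 0) (83, 27.4275)]  |A|=2654.976
5. ⊥bis P4·P3 via (26.22,45.98): [(51.2622, 65.712) (24.3592, 39.0842) (21.5874, 28.8122) (45.9016, 0) (83, 0) (83, 27.4275)]  |A|=2631.5108
6. ⊥bis P4·P5 via (48.4,35.035): [(62.5041, 52.1512) (51.2622, 65.712) (24.3592, 39.0842) (21.5874, 28.8122) (32.559, 15.811)]  |A|=903.9057
7. ⊥bis P4·P6 via (33.985,56.455): [(62.5041, 52.1512) (52.8508, 63.7958) (47.043, 61.536) (24.3592, 39.0842) (21.5874, 28.8122) (32.559, 15.811)]  |A|=896.5464
8. ⊥bis P4·P7 via (46.5,28.71): [(40.7497, 25.7509) (62.5041, 52.1512) (52.8508, 63.7958) (47.043, 61.536) (24.3592, 39.0842) (21.5874, 28.8122) (29.1905, 19.8026)]  |A|=863.4582
9. canonical 7-gon: [(40.7497, 25.7509) (62.5041, 52.1512) (52.8508, 63.7958) (47.043, 61.536) (24.3592, 39.0842) (21.5874, 28.8122) (29.1905, 19.8026)]
10. shoelace: 863.4582

Area of P4's cell: 863.4582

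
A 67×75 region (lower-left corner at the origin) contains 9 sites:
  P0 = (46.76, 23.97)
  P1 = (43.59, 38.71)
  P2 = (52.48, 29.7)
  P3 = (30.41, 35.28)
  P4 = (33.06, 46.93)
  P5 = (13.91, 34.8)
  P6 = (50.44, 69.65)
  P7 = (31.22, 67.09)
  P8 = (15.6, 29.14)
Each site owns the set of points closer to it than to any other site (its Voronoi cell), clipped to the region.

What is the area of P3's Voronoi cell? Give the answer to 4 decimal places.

Area of P3's cell: 275.1589

1. box [0,67]×[0,75]: [(0, 0) (67, 0) (67, 75) (0, 75)]
2. ⊥bis P3·P0 via (38.585,29.625): [(0, 0) (18.0921, 0) (67, 70.7024) (67, 75) (0, 75)]  |A|=3296.0477
3. ⊥bis P3·P1 via (37,36.995): [(0, 0) (18.0921, 0) (38.827, 29.9748) (27.1095, 75) (0, 75)]  |A|=2337.4695
4. ⊥bis P3·P2 via (41.445,32.49): [(0, 0) (18.0921, 0) (38.827, 29.9748) (27.1095, 75) (0, 75)]  |A|=2337.4695
5. ⊥bis P3·P4 via (31.735,41.105): [(0, 48.3237) (0, 0) (18.0921, 0) (38.827, 29.9748) (36.1944, 40.0906)]  |A|=1381.516
6. ⊥bis P3·P5 via (22.16,35.04): [(21.9186, 43.3379) (22.974, 7.0574) (38.827, 29.9748) (36.1944, 40.0906)]  |A|=367.6012
7. ⊥bis P3·P6 via (40.425,52.465): [(21.9186, 43.3379) (22.974, 7.0574) (38.827, 29.9748) (36.1944, 40.0906)]  |A|=367.6012
8. ⊥bis P3·P7 via (30.815,51.185): [(21.9186, 43.3379) (22.974, 7.0574) (38.827, 29.9748) (36.1944, 40.0906)]  |A|=367.6012
9. ⊥bis P3·P8 via (23.005,32.21): [(21.9186, 43.3379) (22.1848, 34.1884) (29.5135, 16.5111) (38.827, 29.9748) (36.1944, 40.0906)]  |A|=275.1589
10. canonical 5-gon: [(21.9186, 43.3379) (22.1848, 34.1884) (29.5135, 16.5111) (38.827, 29.9748) (36.1944, 40.0906)]
11. shoelace: 275.1589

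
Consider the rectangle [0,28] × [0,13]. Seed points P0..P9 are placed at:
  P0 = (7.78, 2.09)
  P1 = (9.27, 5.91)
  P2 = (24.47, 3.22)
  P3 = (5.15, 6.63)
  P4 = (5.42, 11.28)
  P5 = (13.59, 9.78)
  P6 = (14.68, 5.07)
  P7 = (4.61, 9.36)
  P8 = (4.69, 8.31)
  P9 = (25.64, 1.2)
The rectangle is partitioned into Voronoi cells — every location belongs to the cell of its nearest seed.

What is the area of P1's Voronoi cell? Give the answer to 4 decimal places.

Area of P1's cell: 24.8622

1. box [0,28]×[0,13]: [(0, 0) (28, 0) (28, 13) (0, 13)]
2. ⊥bis P1·P0 via (8.525,4): [(0, 7.3252) (18.78, 0) (28, 0) (28, 13) (0, 13)]  |A|=295.2163
3. ⊥bis P1·P2 via (16.87,4.565): [(0, 7.3252) (16.2376, 0.9917) (18.3628, 13) (0, 13)]  |A|=156.3257
4. ⊥bis P1·P3 via (7.21,6.27): [(6.9225, 4.625) (16.2376, 0.9917) (18.3628, 13) (8.3861, 13)]  |A|=101.567
5. ⊥bis P1·P4 via (7.345,8.595): [(7.6552, 8.8174) (6.9225, 4.625) (16.2376, 0.9917) (18.3628, 13) (13.4891, 13)]  |A|=90.8951
6. ⊥bis P1·P5 via (11.43,7.845): [(9.4233, 10.085) (7.6552, 8.8174) (6.9225, 4.625) (16.2376, 0.9917) (16.4573, 2.2331)]  |A|=38.4438
7. ⊥bis P1·P6 via (11.975,5.49): [(12.2061, 6.9786) (9.4233, 10.085) (7.6552, 8.8174) (6.9225, 4.625) (11.5599, 2.8162)]  |A|=24.9589
8. ⊥bis P1·P7 via (6.94,7.635): [(12.2061, 6.9786) (9.4233, 10.085) (7.9966, 9.0621) (7.6057, 8.5341) (6.9225, 4.625) (11.5599, 2.8162)]  |A|=24.9166
9. ⊥bis P1·P8 via (6.98,7.11): [(12.2061, 6.9786) (9.4233, 10.085) (8.0068, 9.0695) (7.5453, 8.1888) (6.9225, 4.625) (11.5599, 2.8162)]  |A|=24.8622
10. ⊥bis P1·P9 via (17.455,3.555): [(12.2061, 6.9786) (9.4233, 10.085) (8.0068, 9.0695) (7.5453, 8.1888) (6.9225, 4.625) (11.5599, 2.8162)]  |A|=24.8622
11. canonical 6-gon: [(12.2061, 6.9786) (9.4233, 10.085) (8.0068, 9.0695) (7.5453, 8.1888) (6.9225, 4.625) (11.5599, 2.8162)]
12. shoelace: 24.8622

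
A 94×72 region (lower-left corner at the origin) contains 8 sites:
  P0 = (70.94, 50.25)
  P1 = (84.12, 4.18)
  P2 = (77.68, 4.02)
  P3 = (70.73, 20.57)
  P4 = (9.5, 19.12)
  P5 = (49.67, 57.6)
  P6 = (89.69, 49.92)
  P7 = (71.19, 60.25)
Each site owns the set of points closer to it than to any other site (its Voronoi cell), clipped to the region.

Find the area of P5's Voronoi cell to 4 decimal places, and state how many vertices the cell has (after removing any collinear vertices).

Area of P5's cell: 1675.4362 (6 vertices)

1. box [0,94]×[0,72]: [(0, 0) (94, 0) (94, 72) (0, 72)]
2. ⊥bis P5·P0 via (60.305,53.925): [(0, 0) (41.6708, 0) (66.5509, 72) (0, 72)]  |A|=3895.984
3. ⊥bis P5·P1 via (66.895,30.89): [(0, 0) (18.9953, 0) (48.173, 18.8163) (66.5509, 72) (0, 72)]  |A|=3682.6488
4. ⊥bis P5·P2 via (63.675,30.81): [(0, 0) (4.7389, 0) (49.8134, 23.5636) (66.5509, 72) (0, 72)]  |A|=3460.86
5. ⊥bis P5·P3 via (60.2,39.085): [(0, 4.8476) (53.9483, 35.5295) (66.5509, 72) (0, 72)]  |A|=3024.9534
6. ⊥bis P5·P4 via (29.585,38.36): [(0, 69.2443) (39.9323, 27.5582) (53.9483, 35.5295) (66.5509, 72) (0, 72)]  |A|=1739.1964
7. ⊥bis P5·P6 via (69.68,53.76): [(0, 69.2443) (39.9323, 27.5582) (53.9483, 35.5295) (66.5509, 72) (0, 72)]  |A|=1739.1964
8. ⊥bis P5·P7 via (60.43,58.925): [(0, 69.2443) (39.9323, 27.5582) (53.9483, 35.5295) (60.8511, 55.5053) (58.8199, 72) (0, 72)]  |A|=1675.4362
9. canonical 6-gon: [(0, 69.2443) (39.9323, 27.5582) (53.9483, 35.5295) (60.8511, 55.5053) (58.8199, 72) (0, 72)]
10. shoelace: 1675.4362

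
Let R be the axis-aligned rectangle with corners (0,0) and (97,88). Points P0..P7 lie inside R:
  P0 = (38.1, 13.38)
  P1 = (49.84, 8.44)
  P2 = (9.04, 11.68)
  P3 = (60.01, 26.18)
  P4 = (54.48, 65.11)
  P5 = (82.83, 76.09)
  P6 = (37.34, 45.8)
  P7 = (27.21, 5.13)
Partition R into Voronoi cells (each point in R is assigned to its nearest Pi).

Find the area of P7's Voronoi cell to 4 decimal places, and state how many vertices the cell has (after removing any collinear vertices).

1. box [0,97]×[0,88]: [(0, 0) (97, 0) (97, 88) (0, 88)]
2. ⊥bis P7·P0 via (32.655,9.255): [(0, 52.3596) (0, 0) (39.6664, 0)]  |A|=1038.4575
3. ⊥bis P7·P1 via (38.525,6.785): [(39.4818, 0.2437) (0, 52.3596) (0, 0) (39.5174, 0)]  |A|=1038.4393
4. ⊥bis P7·P2 via (18.125,8.405): [(39.4818, 0.2437) (23.0174, 21.9767) (15.0951, 0) (39.5174, 0)]  |A|=269.9788
5. ⊥bis P7·P3 via (43.61,15.655): [(39.4818, 0.2437) (23.0174, 21.9767) (15.0951, 0) (39.5174, 0)]  |A|=269.9788
6. ⊥bis P7·P4 via (40.845,35.12): [(39.4818, 0.2437) (23.0174, 21.9767) (15.0951, 0) (39.5174, 0)]  |A|=269.9788
7. ⊥bis P7·P5 via (55.02,40.61): [(39.4818, 0.2437) (23.0174, 21.9767) (15.0951, 0) (39.5174, 0)]  |A|=269.9788
8. ⊥bis P7·P6 via (32.275,25.465): [(39.4818, 0.2437) (23.0174, 21.9767) (15.0951, 0) (39.5174, 0)]  |A|=269.9788
9. canonical 4-gon: [(39.4818, 0.2437) (23.0174, 21.9767) (15.0951, 0) (39.5174, 0)]
10. shoelace: 269.9788

Area of P7's cell: 269.9788 (4 vertices)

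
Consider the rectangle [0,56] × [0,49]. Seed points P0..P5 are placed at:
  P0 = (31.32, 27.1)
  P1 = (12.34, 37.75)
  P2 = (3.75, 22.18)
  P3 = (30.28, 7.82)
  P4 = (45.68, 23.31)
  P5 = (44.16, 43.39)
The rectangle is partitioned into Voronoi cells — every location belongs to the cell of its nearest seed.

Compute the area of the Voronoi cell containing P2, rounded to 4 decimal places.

Area of P2's cell: 454.5578

1. box [0,56]×[0,49]: [(0, 0) (56, 0) (56, 49) (0, 49)]
2. ⊥bis P2·P0 via (17.535,24.64): [(0, 0) (21.9321, 0) (13.1878, 49) (0, 49)]  |A|=860.4392
3. ⊥bis P2·P1 via (8.045,29.965): [(0, 34.4034) (0, 0) (21.9321, 0) (17.5173, 24.7391)]  |A|=572.6186
4. ⊥bis P2·P3 via (17.015,15): [(0, 34.4034) (0, 0) (8.8959, 0) (18.6998, 18.1127) (17.5173, 24.7391)]  |A|=454.5578
5. ⊥bis P2·P4 via (24.715,22.745): [(0, 34.4034) (0, 0) (8.8959, 0) (18.6998, 18.1127) (17.5173, 24.7391)]  |A|=454.5578
6. ⊥bis P2·P5 via (23.955,32.785): [(0, 34.4034) (0, 0) (8.8959, 0) (18.6998, 18.1127) (17.5173, 24.7391)]  |A|=454.5578
7. canonical 5-gon: [(0, 34.4034) (0, 0) (8.8959, 0) (18.6998, 18.1127) (17.5173, 24.7391)]
8. shoelace: 454.5578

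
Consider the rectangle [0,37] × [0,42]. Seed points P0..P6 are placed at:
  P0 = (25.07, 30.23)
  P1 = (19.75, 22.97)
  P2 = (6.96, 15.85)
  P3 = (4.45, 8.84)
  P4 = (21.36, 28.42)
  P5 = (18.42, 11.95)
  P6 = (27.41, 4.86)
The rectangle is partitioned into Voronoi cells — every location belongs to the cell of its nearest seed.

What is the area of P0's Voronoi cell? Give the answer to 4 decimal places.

1. box [0,37]×[0,42]: [(0, 0) (37, 0) (37, 42) (0, 42)]
2. ⊥bis P0·P1 via (22.41,26.6): [(37, 15.9087) (37, 42) (1.3942, 42)]  |A|=464.5006
3. ⊥bis P0·P2 via (16.015,23.04): [(37, 15.9087) (37, 42) (1.3942, 42)]  |A|=464.5006
4. ⊥bis P0·P3 via (14.76,19.535): [(37, 15.9087) (37, 42) (1.3942, 42)]  |A|=464.5006
5. ⊥bis P0·P4 via (23.215,29.325): [(25.7321, 24.1656) (37, 15.9087) (37, 42) (17.0312, 42)]  |A|=325.0622
6. ⊥bis P0·P5 via (21.745,21.09): [(25.7321, 24.1656) (37, 15.9087) (37, 42) (17.0312, 42)]  |A|=325.0622
7. ⊥bis P0·P6 via (26.24,17.545): [(25.7321, 24.1656) (33.8137, 18.2436) (37, 18.5374) (37, 42) (17.0312, 42)]  |A|=320.8742
8. canonical 5-gon: [(25.7321, 24.1656) (33.8137, 18.2436) (37, 18.5374) (37, 42) (17.0312, 42)]
9. shoelace: 320.8742

Area of P0's cell: 320.8742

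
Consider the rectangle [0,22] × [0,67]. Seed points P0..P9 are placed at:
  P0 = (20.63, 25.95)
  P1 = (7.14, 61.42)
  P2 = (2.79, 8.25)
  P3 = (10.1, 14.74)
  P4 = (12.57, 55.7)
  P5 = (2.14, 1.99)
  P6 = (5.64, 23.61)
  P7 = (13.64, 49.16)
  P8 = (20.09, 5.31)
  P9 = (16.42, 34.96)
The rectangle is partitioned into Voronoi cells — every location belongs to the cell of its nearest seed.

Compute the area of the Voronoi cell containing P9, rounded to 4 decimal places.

1. box [0,22]×[0,67]: [(0, 0) (22, 0) (22, 67) (0, 67)]
2. ⊥bis P9·P0 via (18.525,30.455): [(0, 21.799) (22, 32.0787) (22, 67) (0, 67)]  |A|=881.3447
3. ⊥bis P9·P1 via (11.78,48.19): [(0, 44.0585) (0, 21.799) (22, 32.0787) (22, 51.7743)]  |A|=461.5063
4. ⊥bis P9·P2 via (9.605,21.605): [(0, 44.0585) (0, 26.5064) (4.8154, 24.0491) (22, 32.0787) (22, 51.7743)]  |A|=450.1723
5. ⊥bis P9·P3 via (13.26,24.85): [(0, 44.0585) (0, 28.9946) (9.2272, 26.1105) (22, 32.0787) (22, 51.7743)]  |A|=428.3091
6. ⊥bis P9·P4 via (14.495,45.33): [(0, 42.6393) (0, 28.9946) (9.2272, 26.1105) (22, 32.0787) (22, 46.7232)]  |A|=357.1342
7. ⊥bis P9·P5 via (9.28,18.475): [(0, 42.6393) (0, 28.9946) (9.2272, 26.1105) (22, 32.0787) (22, 46.7232)]  |A|=357.1342
8. ⊥bis P9·P6 via (11.03,29.285): [(0, 42.6393) (0, 39.7611) (12.6758, 27.7219) (22, 32.0787) (22, 46.7232)]  |A|=276.4902
9. ⊥bis P9·P7 via (15.03,42.06): [(0.5618, 39.2275) (12.6758, 27.7219) (22, 32.0787) (22, 43.4245)]  |A|=201.6468
10. ⊥bis P9·P8 via (18.255,20.135): [(0.5618, 39.2275) (12.6758, 27.7219) (22, 32.0787) (22, 43.4245)]  |A|=201.6468
11. canonical 4-gon: [(0.5618, 39.2275) (12.6758, 27.7219) (22, 32.0787) (22, 43.4245)]
12. shoelace: 201.6468

Area of P9's cell: 201.6468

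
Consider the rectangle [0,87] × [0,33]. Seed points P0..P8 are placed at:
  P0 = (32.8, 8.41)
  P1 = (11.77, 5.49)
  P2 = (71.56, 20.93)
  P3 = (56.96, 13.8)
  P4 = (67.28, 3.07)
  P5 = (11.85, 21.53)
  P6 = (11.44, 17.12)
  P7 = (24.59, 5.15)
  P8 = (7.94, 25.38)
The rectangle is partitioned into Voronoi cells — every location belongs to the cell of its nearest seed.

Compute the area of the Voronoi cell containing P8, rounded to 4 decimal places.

1. box [0,87]×[0,33]: [(0, 0) (87, 0) (87, 33) (0, 33)]
2. ⊥bis P8·P0 via (20.37,16.895): [(0, 0) (8.8371, 0) (31.3636, 33) (0, 33)]  |A|=663.312
3. ⊥bis P8·P1 via (9.855,15.435): [(0, 13.5373) (20.8139, 17.5452) (31.3636, 33) (0, 33)]  |A|=444.9056
4. ⊥bis P8·P2 via (39.75,23.155): [(0, 13.5373) (20.8139, 17.5452) (31.3636, 33) (0, 33)]  |A|=444.9056
5. ⊥bis P8·P3 via (32.45,19.59): [(0, 13.5373) (20.8139, 17.5452) (31.3636, 33) (0, 33)]  |A|=444.9056
6. ⊥bis P8·P4 via (37.61,14.225): [(0, 13.5373) (20.8139, 17.5452) (31.3636, 33) (0, 33)]  |A|=444.9056
7. ⊥bis P8·P5 via (9.895,23.455): [(0, 13.5373) (0.1598, 13.5681) (19.2935, 33) (0, 33)]  |A|=189.0102
8. ⊥bis P8·P6 via (9.69,21.25): [(0, 17.1441) (6.3162, 19.8204) (19.2935, 33) (0, 33)]  |A|=177.2149
9. ⊥bis P8·P7 via (16.265,15.265): [(0, 17.1441) (6.3162, 19.8204) (19.2935, 33) (0, 33)]  |A|=177.2149
10. canonical 4-gon: [(0, 17.1441) (6.3162, 19.8204) (19.2935, 33) (0, 33)]
11. shoelace: 177.2149

Area of P8's cell: 177.2149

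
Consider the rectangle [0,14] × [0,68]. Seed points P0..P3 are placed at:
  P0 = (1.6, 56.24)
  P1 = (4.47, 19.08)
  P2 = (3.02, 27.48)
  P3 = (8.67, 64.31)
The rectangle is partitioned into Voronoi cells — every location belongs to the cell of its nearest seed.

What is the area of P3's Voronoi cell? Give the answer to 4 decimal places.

Area of P3's cell: 131.0246

1. box [0,14]×[0,68]: [(0, 0) (14, 0) (14, 68) (0, 68)]
2. ⊥bis P3·P0 via (5.135,60.275): [(0, 64.7737) (14, 52.5085) (14, 68) (0, 68)]  |A|=131.0246
3. ⊥bis P3·P1 via (6.57,41.695): [(0, 64.7737) (14, 52.5085) (14, 68) (0, 68)]  |A|=131.0246
4. ⊥bis P3·P2 via (5.845,45.895): [(0, 64.7737) (14, 52.5085) (14, 68) (0, 68)]  |A|=131.0246
5. canonical 4-gon: [(0, 64.7737) (14, 52.5085) (14, 68) (0, 68)]
6. shoelace: 131.0246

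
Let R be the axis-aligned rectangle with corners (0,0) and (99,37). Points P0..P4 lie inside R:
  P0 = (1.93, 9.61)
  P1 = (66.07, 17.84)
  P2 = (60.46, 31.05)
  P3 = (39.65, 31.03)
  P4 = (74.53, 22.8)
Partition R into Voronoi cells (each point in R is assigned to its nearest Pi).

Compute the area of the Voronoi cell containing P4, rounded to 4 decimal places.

1. box [0,99]×[0,37]: [(0, 0) (99, 0) (99, 37) (0, 37)]
2. ⊥bis P4·P0 via (38.23,16.205): [(41.1741, 0) (99, 0) (99, 37) (34.452, 37)]  |A|=2263.9174
3. ⊥bis P4·P1 via (70.3,20.32): [(82.2134, 0) (99, 0) (99, 37) (60.5207, 37)]  |A|=1022.4193
4. ⊥bis P4·P2 via (67.495,26.925): [(66.9613, 26.0147) (82.2134, 0) (99, 0) (99, 37) (73.4025, 37)]  |A|=951.6642
5. ⊥bis P4·P3 via (57.09,26.915): [(66.9613, 26.0147) (82.2134, 0) (99, 0) (99, 37) (73.4025, 37)]  |A|=951.6642
6. canonical 5-gon: [(66.9613, 26.0147) (82.2134, 0) (99, 0) (99, 37) (73.4025, 37)]
7. shoelace: 951.6642

Area of P4's cell: 951.6642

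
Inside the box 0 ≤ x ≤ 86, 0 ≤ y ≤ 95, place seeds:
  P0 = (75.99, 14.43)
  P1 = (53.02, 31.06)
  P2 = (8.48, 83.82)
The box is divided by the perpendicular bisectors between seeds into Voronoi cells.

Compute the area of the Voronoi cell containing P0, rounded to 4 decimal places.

Area of P0's cell: 995.2662

1. box [0,86]×[0,95]: [(0, 0) (86, 0) (86, 95) (0, 95)]
2. ⊥bis P0·P1 via (64.505,22.745): [(48.0379, 0) (86, 0) (86, 52.4347)]  |A|=995.2662
3. ⊥bis P0·P2 via (42.235,49.125): [(48.0379, 0) (86, 0) (86, 52.4347)]  |A|=995.2662
4. canonical 3-gon: [(48.0379, 0) (86, 0) (86, 52.4347)]
5. shoelace: 995.2662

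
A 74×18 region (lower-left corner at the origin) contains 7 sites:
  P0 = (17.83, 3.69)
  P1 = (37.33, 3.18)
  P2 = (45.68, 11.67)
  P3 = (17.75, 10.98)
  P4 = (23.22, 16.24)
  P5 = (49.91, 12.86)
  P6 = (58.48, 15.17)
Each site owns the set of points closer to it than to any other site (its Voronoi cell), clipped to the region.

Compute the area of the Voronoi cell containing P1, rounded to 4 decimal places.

Area of P1's cell: 177.0843

1. box [0,74]×[0,18]: [(0, 0) (74, 0) (74, 18) (0, 18)]
2. ⊥bis P1·P0 via (27.58,3.435): [(27.4902, 0) (74, 0) (74, 18) (27.9609, 18)]  |A|=832.9402
3. ⊥bis P1·P2 via (41.505,7.425): [(27.4902, 0) (49.0545, 0) (30.7527, 18) (27.9609, 18)]  |A|=219.2048
4. ⊥bis P1·P3 via (27.54,7.08): [(27.6848, 7.4436) (27.4902, 0) (49.0545, 0) (31.57, 17.1962)]  |A|=198.9227
5. ⊥bis P1·P4 via (30.275,9.71): [(27.6705, 6.8961) (27.4902, 0) (49.0545, 0) (34.5193, 14.2955)]  |A|=177.0843
6. ⊥bis P1·P5 via (43.62,8.02): [(27.6705, 6.8961) (27.4902, 0) (49.0545, 0) (34.5193, 14.2955)]  |A|=177.0843
7. ⊥bis P1·P6 via (47.905,9.175): [(27.6705, 6.8961) (27.4902, 0) (49.0545, 0) (34.5193, 14.2955)]  |A|=177.0843
8. canonical 4-gon: [(27.6705, 6.8961) (27.4902, 0) (49.0545, 0) (34.5193, 14.2955)]
9. shoelace: 177.0843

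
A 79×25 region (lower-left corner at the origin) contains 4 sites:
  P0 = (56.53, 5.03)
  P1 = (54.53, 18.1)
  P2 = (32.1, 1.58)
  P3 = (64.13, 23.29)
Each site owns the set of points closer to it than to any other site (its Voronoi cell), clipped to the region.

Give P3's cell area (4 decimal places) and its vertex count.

1. box [0,79]×[0,25]: [(0, 0) (79, 0) (79, 25) (0, 25)]
2. ⊥bis P3·P0 via (60.33,14.16): [(79, 6.3894) (79, 25) (34.2855, 25)]  |A|=416.0831
3. ⊥bis P3·P1 via (59.33,20.695): [(63.5984, 12.7996) (79, 6.3894) (79, 25) (57.0026, 25)]  |A|=277.5046
4. ⊥bis P3·P2 via (48.115,12.435): [(63.5984, 12.7996) (79, 6.3894) (79, 25) (57.0026, 25)]  |A|=277.5046
5. canonical 4-gon: [(63.5984, 12.7996) (79, 6.3894) (79, 25) (57.0026, 25)]
6. shoelace: 277.5046

Area of P3's cell: 277.5046 (4 vertices)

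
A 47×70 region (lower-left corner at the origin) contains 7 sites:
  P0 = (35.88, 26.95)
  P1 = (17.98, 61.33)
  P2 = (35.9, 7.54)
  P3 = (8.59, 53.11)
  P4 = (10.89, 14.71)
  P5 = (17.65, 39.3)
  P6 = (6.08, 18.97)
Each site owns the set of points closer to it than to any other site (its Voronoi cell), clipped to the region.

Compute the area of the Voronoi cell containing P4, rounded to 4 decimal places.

Area of P4's cell: 435.7226

1. box [0,47]×[0,70]: [(0, 0) (47, 0) (47, 70) (0, 70)]
2. ⊥bis P4·P0 via (23.385,20.83): [(0, 68.5744) (0, 0) (33.5874, 0)]  |A|=1151.6192
3. ⊥bis P4·P1 via (14.435,38.02): [(15.0081, 37.9328) (0, 40.2153) (0, 0) (33.5874, 0)]  |A|=938.8112
4. ⊥bis P4·P2 via (23.395,11.125): [(25.1463, 17.2339) (15.0081, 37.9328) (0, 40.2153) (0, 0) (20.2056, 0)]  |A|=823.5005
5. ⊥bis P4·P3 via (9.74,33.91): [(25.1463, 17.2339) (16.7722, 34.3312) (0, 33.3266) (0, 0) (20.2056, 0)]  |A|=740.7178
6. ⊥bis P4·P5 via (14.27,27.005): [(25.1463, 17.2339) (21.3082, 25.0701) (0, 30.9279) (0, 0) (20.2056, 0)]  |A|=635.2197
7. ⊥bis P4·P6 via (8.485,16.84): [(25.1463, 17.2339) (21.3082, 25.0701) (16.8577, 26.2936) (0, 7.2595) (0, 0) (20.2056, 0)]  |A|=435.7226
8. canonical 6-gon: [(25.1463, 17.2339) (21.3082, 25.0701) (16.8577, 26.2936) (0, 7.2595) (0, 0) (20.2056, 0)]
9. shoelace: 435.7226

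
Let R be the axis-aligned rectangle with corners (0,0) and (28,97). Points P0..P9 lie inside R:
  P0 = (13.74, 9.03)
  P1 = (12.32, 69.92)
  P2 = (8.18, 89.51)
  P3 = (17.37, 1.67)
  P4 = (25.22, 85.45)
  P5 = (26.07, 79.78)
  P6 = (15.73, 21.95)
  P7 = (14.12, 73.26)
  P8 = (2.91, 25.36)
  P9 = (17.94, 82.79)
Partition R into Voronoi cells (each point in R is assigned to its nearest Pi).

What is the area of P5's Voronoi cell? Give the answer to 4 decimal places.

1. box [0,28]×[0,97]: [(0, 0) (28, 0) (28, 97) (0, 97)]
2. ⊥bis P5·P0 via (19.905,44.405): [(0, 47.874) (28, 42.9942) (28, 97) (0, 97)]  |A|=1443.8453
3. ⊥bis P5·P1 via (19.195,74.85): [(28, 62.5712) (28, 97) (3.3114, 97)]  |A|=424.9985
4. ⊥bis P5·P2 via (17.125,84.645): [(14.9883, 80.7164) (28, 62.5712) (28, 97) (23.8446, 97)]  |A|=257.8209
5. ⊥bis P5·P3 via (21.72,40.725): [(14.9883, 80.7164) (28, 62.5712) (28, 97) (23.8446, 97)]  |A|=257.8209
6. ⊥bis P5·P4 via (25.645,82.615): [(15.1666, 81.0442) (14.9883, 80.7164) (28, 62.5712) (28, 82.968)]  |A|=134.6307
7. ⊥bis P5·P6 via (20.9,50.865): [(15.1666, 81.0442) (14.9883, 80.7164) (28, 62.5712) (28, 82.968)]  |A|=134.6307
8. ⊥bis P5·P7 via (20.095,76.52): [(17.4406, 81.3851) (26.7687, 64.2883) (28, 62.5712) (28, 82.968)]  |A|=110.2063
9. ⊥bis P5·P8 via (14.49,52.57): [(17.4406, 81.3851) (26.7687, 64.2883) (28, 62.5712) (28, 82.968)]  |A|=110.2063
10. ⊥bis P5·P9 via (22.005,81.285): [(22.3124, 82.1154) (20.1819, 76.3608) (26.7687, 64.2883) (28, 62.5712) (28, 82.968)]  |A|=96.9664
11. canonical 5-gon: [(22.3124, 82.1154) (20.1819, 76.3608) (26.7687, 64.2883) (28, 62.5712) (28, 82.968)]
12. shoelace: 96.9664

Area of P5's cell: 96.9664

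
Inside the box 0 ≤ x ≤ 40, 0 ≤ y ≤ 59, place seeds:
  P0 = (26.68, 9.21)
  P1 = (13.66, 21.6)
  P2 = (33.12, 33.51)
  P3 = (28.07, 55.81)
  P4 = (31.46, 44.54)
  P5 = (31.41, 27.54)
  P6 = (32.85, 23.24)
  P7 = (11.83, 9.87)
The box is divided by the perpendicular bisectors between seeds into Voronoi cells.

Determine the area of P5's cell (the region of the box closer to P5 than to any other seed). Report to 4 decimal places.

Area of P5's cell: 112.9985

1. box [0,40]×[0,59]: [(0, 0) (40, 0) (40, 59) (0, 59)]
2. ⊥bis P5·P0 via (29.045,18.375): [(0, 25.87) (40, 15.5481) (40, 59) (0, 59)]  |A|=1531.6386
3. ⊥bis P5·P1 via (22.535,24.57): [(24.1888, 19.6281) (40, 15.5481) (40, 59) (11.0131, 59)]  |A|=914.1484
4. ⊥bis P5·P2 via (32.265,30.525): [(19.2994, 34.2388) (24.1888, 19.6281) (40, 15.5481) (40, 28.3094)]  |A|=237.6155
5. ⊥bis P5·P3 via (29.74,41.675): [(19.2994, 34.2388) (24.1888, 19.6281) (40, 15.5481) (40, 28.3094)]  |A|=237.6155
6. ⊥bis P5·P4 via (31.435,36.04): [(19.2994, 34.2388) (24.1888, 19.6281) (40, 15.5481) (40, 28.3094)]  |A|=237.6155
7. ⊥bis P5·P6 via (32.13,25.39): [(19.2994, 34.2388) (23.2552, 22.418) (40, 28.0255) (40, 28.3094)]  |A|=112.9985
8. ⊥bis P5·P7 via (21.62,18.705): [(19.2994, 34.2388) (23.2552, 22.418) (40, 28.0255) (40, 28.3094)]  |A|=112.9985
9. canonical 4-gon: [(19.2994, 34.2388) (23.2552, 22.418) (40, 28.0255) (40, 28.3094)]
10. shoelace: 112.9985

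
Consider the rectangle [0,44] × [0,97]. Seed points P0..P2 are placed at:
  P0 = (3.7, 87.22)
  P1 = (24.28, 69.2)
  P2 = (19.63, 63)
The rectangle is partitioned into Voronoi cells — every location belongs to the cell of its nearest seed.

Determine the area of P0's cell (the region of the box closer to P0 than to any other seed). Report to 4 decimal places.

1. box [0,44]×[0,97]: [(0, 0) (44, 0) (44, 97) (0, 97)]
2. ⊥bis P0·P1 via (13.99,78.21): [(0, 62.2325) (30.4427, 97) (0, 97)]  |A|=529.2073
3. ⊥bis P0·P2 via (11.665,75.11): [(0, 67.4377) (10.7468, 74.5061) (30.4427, 97) (0, 97)]  |A|=501.2378
4. canonical 4-gon: [(0, 67.4377) (10.7468, 74.5061) (30.4427, 97) (0, 97)]
5. shoelace: 501.2378

Area of P0's cell: 501.2378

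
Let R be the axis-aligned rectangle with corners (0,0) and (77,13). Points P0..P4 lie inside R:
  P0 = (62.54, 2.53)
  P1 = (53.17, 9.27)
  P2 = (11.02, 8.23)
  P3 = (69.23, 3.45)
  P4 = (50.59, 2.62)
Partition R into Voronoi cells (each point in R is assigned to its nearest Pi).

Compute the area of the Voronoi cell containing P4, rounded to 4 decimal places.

1. box [0,77]×[0,13]: [(0, 0) (77, 0) (77, 13) (0, 13)]
2. ⊥bis P4·P0 via (56.565,2.575): [(0, 0) (56.5456, 0) (56.6435, 13) (0, 13)]  |A|=735.7293
3. ⊥bis P4·P1 via (51.88,5.945): [(0, 0) (56.5456, 0) (56.5767, 4.1228) (33.6956, 13) (0, 13)]  |A|=633.8731
4. ⊥bis P4·P2 via (30.805,5.425): [(30.0359, 0) (56.5456, 0) (56.5767, 4.1228) (33.6956, 13) (31.8789, 13)]  |A|=231.4268
5. ⊥bis P4·P3 via (59.91,3.035): [(30.0359, 0) (56.5456, 0) (56.5767, 4.1228) (33.6956, 13) (31.8789, 13)]  |A|=231.4268
6. canonical 5-gon: [(30.0359, 0) (56.5456, 0) (56.5767, 4.1228) (33.6956, 13) (31.8789, 13)]
7. shoelace: 231.4268

Area of P4's cell: 231.4268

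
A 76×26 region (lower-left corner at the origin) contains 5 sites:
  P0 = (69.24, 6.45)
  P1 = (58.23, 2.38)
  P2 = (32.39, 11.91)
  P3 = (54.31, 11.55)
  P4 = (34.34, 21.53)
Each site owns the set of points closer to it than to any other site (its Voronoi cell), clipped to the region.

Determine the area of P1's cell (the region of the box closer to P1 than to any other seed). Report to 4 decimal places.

1. box [0,76]×[0,26]: [(0, 0) (76, 0) (76, 26) (0, 26)]
2. ⊥bis P1·P0 via (63.735,4.415): [(0, 0) (65.3671, 0) (55.7558, 26) (0, 26)]  |A|=1574.5973
3. ⊥bis P1·P2 via (45.31,7.145): [(42.6749, 0) (65.3671, 0) (55.7558, 26) (52.2639, 26)]  |A|=340.3937
4. ⊥bis P1·P3 via (56.27,6.965): [(43.1798, 1.3692) (42.6749, 0) (65.3671, 0) (61.9023, 9.3727)]  |A|=117.1404
5. ⊥bis P1·P4 via (46.285,11.955): [(43.1798, 1.3692) (42.6749, 0) (65.3671, 0) (61.9023, 9.3727)]  |A|=117.1404
6. canonical 4-gon: [(43.1798, 1.3692) (42.6749, 0) (65.3671, 0) (61.9023, 9.3727)]
7. shoelace: 117.1404

Area of P1's cell: 117.1404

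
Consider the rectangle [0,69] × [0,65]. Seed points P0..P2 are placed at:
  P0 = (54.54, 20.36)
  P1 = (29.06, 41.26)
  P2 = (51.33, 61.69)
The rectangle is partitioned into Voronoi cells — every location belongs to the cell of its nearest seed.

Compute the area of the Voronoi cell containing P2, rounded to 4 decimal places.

1. box [0,69]×[0,65]: [(0, 0) (69, 0) (69, 65) (0, 65)]
2. ⊥bis P2·P0 via (52.935,41.025): [(0, 36.9137) (69, 42.2727) (69, 65) (0, 65)]  |A|=1753.0693
3. ⊥bis P2·P1 via (40.195,51.475): [(49.9913, 40.7964) (69, 42.2727) (69, 65) (27.7875, 65)]  |A|=714.7539
4. canonical 4-gon: [(49.9913, 40.7964) (69, 42.2727) (69, 65) (27.7875, 65)]
5. shoelace: 714.7539

Area of P2's cell: 714.7539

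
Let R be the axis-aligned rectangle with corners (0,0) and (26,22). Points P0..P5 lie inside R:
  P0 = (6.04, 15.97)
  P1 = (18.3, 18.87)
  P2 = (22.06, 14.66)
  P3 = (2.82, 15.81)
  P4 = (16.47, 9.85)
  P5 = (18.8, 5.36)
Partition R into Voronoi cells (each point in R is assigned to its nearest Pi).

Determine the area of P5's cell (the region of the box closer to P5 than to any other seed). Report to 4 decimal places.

1. box [0,26]×[0,22]: [(0, 0) (26, 0) (26, 22) (0, 22)]
2. ⊥bis P5·P0 via (12.42,10.665): [(3.552, 0) (26, 0) (26, 22) (21.8451, 22)]  |A|=292.6318
3. ⊥bis P5·P1 via (18.55,12.115): [(13.4693, 11.927) (3.552, 0) (26, 0) (26, 12.3907)]  |A|=211.5003
4. ⊥bis P5·P2 via (20.43,10.01): [(14.8189, 11.9769) (13.4693, 11.927) (3.552, 0) (26, 0) (26, 8.0575)]  |A|=187.2751
5. ⊥bis P5·P3 via (10.81,10.585): [(14.8189, 11.9769) (13.4693, 11.927) (5.1255, 1.8924) (3.888, 0) (26, 0) (26, 8.0575)]  |A|=186.9572
6. ⊥bis P5·P4 via (17.635,7.605): [(21.5279, 9.6251) (4.3545, 0.7133) (3.888, 0) (26, 0) (26, 8.0575)]  |A|=128.4791
7. canonical 5-gon: [(21.5279, 9.6251) (4.3545, 0.7133) (3.888, 0) (26, 0) (26, 8.0575)]
8. shoelace: 128.4791

Area of P5's cell: 128.4791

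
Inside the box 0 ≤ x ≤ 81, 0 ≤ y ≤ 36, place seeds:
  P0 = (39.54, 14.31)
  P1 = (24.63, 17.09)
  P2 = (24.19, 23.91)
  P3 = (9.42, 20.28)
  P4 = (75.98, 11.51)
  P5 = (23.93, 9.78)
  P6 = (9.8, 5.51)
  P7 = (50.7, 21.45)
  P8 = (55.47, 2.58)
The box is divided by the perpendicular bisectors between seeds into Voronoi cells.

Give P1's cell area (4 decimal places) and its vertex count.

Area of P1's cell: 110.6937 (4 vertices)

1. box [0,81]×[0,36]: [(0, 0) (81, 0) (81, 36) (0, 36)]
2. ⊥bis P1·P0 via (32.085,15.7): [(0, 0) (29.1577, 0) (35.87, 36) (0, 36)]  |A|=1170.4982
3. ⊥bis P1·P2 via (24.41,20.5): [(0, 18.9252) (0, 0) (29.1577, 0) (33.0843, 21.0596)]  |A|=620.0883
4. ⊥bis P1·P3 via (17.025,18.685): [(17.3096, 20.0419) (13.1062, 0) (29.1577, 0) (33.0843, 21.0596)]  |A|=324.9584
5. ⊥bis P1·P4 via (50.305,14.3): [(17.3096, 20.0419) (13.1062, 0) (29.1577, 0) (33.0843, 21.0596)]  |A|=324.9584
6. ⊥bis P1·P5 via (24.28,13.435): [(17.3096, 20.0419) (16.0884, 14.2194) (31.5332, 12.7404) (33.0843, 21.0596)]  |A|=110.6937
7. ⊥bis P1·P6 via (17.215,11.3): [(17.3096, 20.0419) (16.0884, 14.2194) (31.5332, 12.7404) (33.0843, 21.0596)]  |A|=110.6937
8. ⊥bis P1·P7 via (37.665,19.27): [(17.3096, 20.0419) (16.0884, 14.2194) (31.5332, 12.7404) (33.0843, 21.0596)]  |A|=110.6937
9. ⊥bis P1·P8 via (40.05,9.835): [(17.3096, 20.0419) (16.0884, 14.2194) (31.5332, 12.7404) (33.0843, 21.0596)]  |A|=110.6937
10. canonical 4-gon: [(17.3096, 20.0419) (16.0884, 14.2194) (31.5332, 12.7404) (33.0843, 21.0596)]
11. shoelace: 110.6937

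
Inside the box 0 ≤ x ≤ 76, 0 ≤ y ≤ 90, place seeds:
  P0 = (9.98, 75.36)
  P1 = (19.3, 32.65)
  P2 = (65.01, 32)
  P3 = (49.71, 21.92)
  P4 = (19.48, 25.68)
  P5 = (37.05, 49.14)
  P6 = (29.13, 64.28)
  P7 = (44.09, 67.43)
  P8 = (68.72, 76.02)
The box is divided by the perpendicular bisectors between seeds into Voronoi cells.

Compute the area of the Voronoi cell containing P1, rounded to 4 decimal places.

Area of P1's cell: 640.4267

1. box [0,76]×[0,90]: [(0, 0) (76, 0) (76, 90) (0, 90)]
2. ⊥bis P1·P0 via (14.64,54.005): [(0, 50.8103) (0, 0) (76, 0) (76, 67.3947)]  |A|=4491.7917
3. ⊥bis P1·P2 via (42.155,32.325): [(42.5499, 60.0954) (0, 50.8103) (0, 0) (41.6953, 0)]  |A|=2333.8355
4. ⊥bis P1·P3 via (34.505,27.285): [(42.4016, 49.6648) (42.5499, 60.0954) (0, 50.8103) (0, 0) (24.8776, 0)]  |A|=1916.2121
5. ⊥bis P1·P4 via (19.39,29.165): [(35.3134, 29.5762) (42.4016, 49.6648) (42.5499, 60.0954) (0, 50.8103) (0, 28.6643)]  |A|=1042.202
6. ⊥bis P1·P5 via (28.175,40.895): [(35.3134, 29.5762) (36.243, 32.2106) (15.7671, 54.251) (0, 50.8103) (0, 28.6643)]  |A|=656.3913
7. ⊥bis P1·P6 via (24.215,48.465): [(35.3134, 29.5762) (36.243, 32.2106) (19.8951, 49.8075) (9.7926, 52.9472) (0, 50.8103) (0, 28.6643)]  |A|=640.4267
8. ⊥bis P1·P7 via (31.695,50.04): [(35.3134, 29.5762) (36.243, 32.2106) (19.8951, 49.8075) (9.7926, 52.9472) (0, 50.8103) (0, 28.6643)]  |A|=640.4267
9. ⊥bis P1·P8 via (44.01,54.335): [(35.3134, 29.5762) (36.243, 32.2106) (19.8951, 49.8075) (9.7926, 52.9472) (0, 50.8103) (0, 28.6643)]  |A|=640.4267
10. canonical 6-gon: [(35.3134, 29.5762) (36.243, 32.2106) (19.8951, 49.8075) (9.7926, 52.9472) (0, 50.8103) (0, 28.6643)]
11. shoelace: 640.4267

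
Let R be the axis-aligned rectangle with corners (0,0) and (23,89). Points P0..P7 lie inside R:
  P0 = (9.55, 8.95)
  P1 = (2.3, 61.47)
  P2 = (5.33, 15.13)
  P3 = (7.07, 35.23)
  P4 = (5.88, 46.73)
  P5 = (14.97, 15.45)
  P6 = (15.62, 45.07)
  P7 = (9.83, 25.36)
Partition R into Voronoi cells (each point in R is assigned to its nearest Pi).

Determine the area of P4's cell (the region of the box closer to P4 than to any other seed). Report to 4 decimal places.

1. box [0,23]×[0,89]: [(0, 0) (23, 0) (23, 89) (0, 89)]
2. ⊥bis P4·P0 via (7.715,27.84): [(0, 27.0906) (23, 29.3248) (23, 89) (0, 89)]  |A|=1398.2234
3. ⊥bis P4·P1 via (4.09,54.1): [(0, 53.1066) (0, 27.0906) (23, 29.3248) (23, 58.6928)]  |A|=636.9168
4. ⊥bis P4·P2 via (5.605,30.93): [(0, 53.1066) (0, 31.0276) (23, 30.6272) (23, 58.6928)]  |A|=576.6633
5. ⊥bis P4·P3 via (6.475,40.98): [(0, 53.1066) (0, 40.31) (23, 42.69) (23, 58.6928)]  |A|=331.1939
6. ⊥bis P4·P5 via (10.425,31.09): [(0, 53.1066) (0, 40.31) (23, 42.69) (23, 58.6928)]  |A|=331.1939
7. ⊥bis P4·P6 via (10.75,45.9): [(12.4955, 56.1415) (0, 53.1066) (0, 40.31) (9.9732, 41.342)]  |A|=152.4476
8. ⊥bis P4·P7 via (7.855,36.045): [(12.4955, 56.1415) (0, 53.1066) (0, 40.31) (9.9732, 41.342)]  |A|=152.4476
9. canonical 4-gon: [(12.4955, 56.1415) (0, 53.1066) (0, 40.31) (9.9732, 41.342)]
10. shoelace: 152.4476

Area of P4's cell: 152.4476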